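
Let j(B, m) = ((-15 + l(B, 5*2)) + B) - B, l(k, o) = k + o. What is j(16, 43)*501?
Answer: 5511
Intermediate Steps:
j(B, m) = -5 + B (j(B, m) = ((-15 + (B + 5*2)) + B) - B = ((-15 + (B + 10)) + B) - B = ((-15 + (10 + B)) + B) - B = ((-5 + B) + B) - B = (-5 + 2*B) - B = -5 + B)
j(16, 43)*501 = (-5 + 16)*501 = 11*501 = 5511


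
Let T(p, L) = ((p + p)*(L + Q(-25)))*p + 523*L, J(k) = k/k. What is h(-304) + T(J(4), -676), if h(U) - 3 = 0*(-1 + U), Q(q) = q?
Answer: -354947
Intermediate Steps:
J(k) = 1
h(U) = 3 (h(U) = 3 + 0*(-1 + U) = 3 + 0 = 3)
T(p, L) = 523*L + 2*p**2*(-25 + L) (T(p, L) = ((p + p)*(L - 25))*p + 523*L = ((2*p)*(-25 + L))*p + 523*L = (2*p*(-25 + L))*p + 523*L = 2*p**2*(-25 + L) + 523*L = 523*L + 2*p**2*(-25 + L))
h(-304) + T(J(4), -676) = 3 + (-50*1**2 + 523*(-676) + 2*(-676)*1**2) = 3 + (-50*1 - 353548 + 2*(-676)*1) = 3 + (-50 - 353548 - 1352) = 3 - 354950 = -354947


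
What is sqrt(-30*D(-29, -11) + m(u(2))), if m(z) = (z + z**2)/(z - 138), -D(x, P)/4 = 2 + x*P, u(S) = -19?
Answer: 9*sqrt(11721306)/157 ≈ 196.26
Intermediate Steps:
D(x, P) = -8 - 4*P*x (D(x, P) = -4*(2 + x*P) = -4*(2 + P*x) = -8 - 4*P*x)
m(z) = (z + z**2)/(-138 + z)
sqrt(-30*D(-29, -11) + m(u(2))) = sqrt(-30*(-8 - 4*(-11)*(-29)) - 19*(1 - 19)/(-138 - 19)) = sqrt(-30*(-8 - 1276) - 19*(-18)/(-157)) = sqrt(-30*(-1284) - 19*(-1/157)*(-18)) = sqrt(38520 - 342/157) = sqrt(6047298/157) = 9*sqrt(11721306)/157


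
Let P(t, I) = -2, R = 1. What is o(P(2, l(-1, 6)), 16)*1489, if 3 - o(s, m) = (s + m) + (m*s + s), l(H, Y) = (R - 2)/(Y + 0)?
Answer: 34247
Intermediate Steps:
l(H, Y) = -1/Y (l(H, Y) = (1 - 2)/(Y + 0) = -1/Y)
o(s, m) = 3 - m - 2*s - m*s (o(s, m) = 3 - ((s + m) + (m*s + s)) = 3 - ((m + s) + (s + m*s)) = 3 - (m + 2*s + m*s) = 3 + (-m - 2*s - m*s) = 3 - m - 2*s - m*s)
o(P(2, l(-1, 6)), 16)*1489 = (3 - 1*16 - 2*(-2) - 1*16*(-2))*1489 = (3 - 16 + 4 + 32)*1489 = 23*1489 = 34247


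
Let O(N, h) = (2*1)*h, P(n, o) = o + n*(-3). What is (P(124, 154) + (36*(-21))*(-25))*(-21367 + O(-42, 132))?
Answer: -394246246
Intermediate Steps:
P(n, o) = o - 3*n
O(N, h) = 2*h
(P(124, 154) + (36*(-21))*(-25))*(-21367 + O(-42, 132)) = ((154 - 3*124) + (36*(-21))*(-25))*(-21367 + 2*132) = ((154 - 372) - 756*(-25))*(-21367 + 264) = (-218 + 18900)*(-21103) = 18682*(-21103) = -394246246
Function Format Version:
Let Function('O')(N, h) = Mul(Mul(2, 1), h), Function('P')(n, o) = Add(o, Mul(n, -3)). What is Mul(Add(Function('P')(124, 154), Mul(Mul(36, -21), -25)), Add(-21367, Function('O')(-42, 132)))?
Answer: -394246246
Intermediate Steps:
Function('P')(n, o) = Add(o, Mul(-3, n))
Function('O')(N, h) = Mul(2, h)
Mul(Add(Function('P')(124, 154), Mul(Mul(36, -21), -25)), Add(-21367, Function('O')(-42, 132))) = Mul(Add(Add(154, Mul(-3, 124)), Mul(Mul(36, -21), -25)), Add(-21367, Mul(2, 132))) = Mul(Add(Add(154, -372), Mul(-756, -25)), Add(-21367, 264)) = Mul(Add(-218, 18900), -21103) = Mul(18682, -21103) = -394246246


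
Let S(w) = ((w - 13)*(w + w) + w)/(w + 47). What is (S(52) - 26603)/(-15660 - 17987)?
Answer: 2629589/3331053 ≈ 0.78942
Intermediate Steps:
S(w) = (w + 2*w*(-13 + w))/(47 + w) (S(w) = ((-13 + w)*(2*w) + w)/(47 + w) = (2*w*(-13 + w) + w)/(47 + w) = (w + 2*w*(-13 + w))/(47 + w))
(S(52) - 26603)/(-15660 - 17987) = (52*(-25 + 2*52)/(47 + 52) - 26603)/(-15660 - 17987) = (52*(-25 + 104)/99 - 26603)/(-33647) = (52*(1/99)*79 - 26603)*(-1/33647) = (4108/99 - 26603)*(-1/33647) = -2629589/99*(-1/33647) = 2629589/3331053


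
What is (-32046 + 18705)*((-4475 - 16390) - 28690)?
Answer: 661113255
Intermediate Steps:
(-32046 + 18705)*((-4475 - 16390) - 28690) = -13341*(-20865 - 28690) = -13341*(-49555) = 661113255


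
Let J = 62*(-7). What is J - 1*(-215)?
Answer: -219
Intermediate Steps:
J = -434
J - 1*(-215) = -434 - 1*(-215) = -434 + 215 = -219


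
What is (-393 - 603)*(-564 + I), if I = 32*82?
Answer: -2051760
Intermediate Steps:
I = 2624
(-393 - 603)*(-564 + I) = (-393 - 603)*(-564 + 2624) = -996*2060 = -2051760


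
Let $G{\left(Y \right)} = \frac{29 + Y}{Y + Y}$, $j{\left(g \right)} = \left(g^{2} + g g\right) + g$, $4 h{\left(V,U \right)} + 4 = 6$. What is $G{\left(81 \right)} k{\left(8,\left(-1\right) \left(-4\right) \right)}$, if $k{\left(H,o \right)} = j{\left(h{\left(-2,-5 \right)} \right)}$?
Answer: $\frac{55}{81} \approx 0.67901$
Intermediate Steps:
$h{\left(V,U \right)} = \frac{1}{2}$ ($h{\left(V,U \right)} = -1 + \frac{1}{4} \cdot 6 = -1 + \frac{3}{2} = \frac{1}{2}$)
$j{\left(g \right)} = g + 2 g^{2}$ ($j{\left(g \right)} = \left(g^{2} + g^{2}\right) + g = 2 g^{2} + g = g + 2 g^{2}$)
$k{\left(H,o \right)} = 1$ ($k{\left(H,o \right)} = \frac{1 + 2 \cdot \frac{1}{2}}{2} = \frac{1 + 1}{2} = \frac{1}{2} \cdot 2 = 1$)
$G{\left(Y \right)} = \frac{29 + Y}{2 Y}$
$G{\left(81 \right)} k{\left(8,\left(-1\right) \left(-4\right) \right)} = \frac{29 + 81}{2 \cdot 81} \cdot 1 = \frac{1}{2} \cdot \frac{1}{81} \cdot 110 \cdot 1 = \frac{55}{81} \cdot 1 = \frac{55}{81}$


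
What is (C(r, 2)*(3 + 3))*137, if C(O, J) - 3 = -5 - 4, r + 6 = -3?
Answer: -4932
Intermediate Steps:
r = -9 (r = -6 - 3 = -9)
C(O, J) = -6 (C(O, J) = 3 + (-5 - 4) = 3 - 9 = -6)
(C(r, 2)*(3 + 3))*137 = -6*(3 + 3)*137 = -6*6*137 = -36*137 = -4932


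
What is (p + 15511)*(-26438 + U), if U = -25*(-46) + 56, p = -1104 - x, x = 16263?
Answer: 46830592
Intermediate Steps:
p = -17367 (p = -1104 - 1*16263 = -1104 - 16263 = -17367)
U = 1206 (U = 1150 + 56 = 1206)
(p + 15511)*(-26438 + U) = (-17367 + 15511)*(-26438 + 1206) = -1856*(-25232) = 46830592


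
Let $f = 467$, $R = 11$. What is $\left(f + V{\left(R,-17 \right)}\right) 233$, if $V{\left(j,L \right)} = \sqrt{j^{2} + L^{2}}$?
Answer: $108811 + 233 \sqrt{410} \approx 1.1353 \cdot 10^{5}$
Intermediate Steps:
$V{\left(j,L \right)} = \sqrt{L^{2} + j^{2}}$
$\left(f + V{\left(R,-17 \right)}\right) 233 = \left(467 + \sqrt{\left(-17\right)^{2} + 11^{2}}\right) 233 = \left(467 + \sqrt{289 + 121}\right) 233 = \left(467 + \sqrt{410}\right) 233 = 108811 + 233 \sqrt{410}$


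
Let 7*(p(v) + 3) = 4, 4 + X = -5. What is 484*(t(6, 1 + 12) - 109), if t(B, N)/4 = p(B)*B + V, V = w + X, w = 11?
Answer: -539660/7 ≈ -77094.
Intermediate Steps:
X = -9 (X = -4 - 5 = -9)
p(v) = -17/7 (p(v) = -3 + (1/7)*4 = -3 + 4/7 = -17/7)
V = 2 (V = 11 - 9 = 2)
t(B, N) = 8 - 68*B/7 (t(B, N) = 4*(-17*B/7 + 2) = 4*(2 - 17*B/7) = 8 - 68*B/7)
484*(t(6, 1 + 12) - 109) = 484*((8 - 68/7*6) - 109) = 484*((8 - 408/7) - 109) = 484*(-352/7 - 109) = 484*(-1115/7) = -539660/7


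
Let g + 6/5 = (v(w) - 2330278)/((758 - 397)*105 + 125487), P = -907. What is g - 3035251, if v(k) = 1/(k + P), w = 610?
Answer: -736468312744499/242637120 ≈ -3.0353e+6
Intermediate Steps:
v(k) = 1/(-907 + k) (v(k) = 1/(k - 907) = 1/(-907 + k))
g = -3751627379/242637120 (g = -6/5 + (1/(-907 + 610) - 2330278)/((758 - 397)*105 + 125487) = -6/5 + (1/(-297) - 2330278)/(361*105 + 125487) = -6/5 + (-1/297 - 2330278)/(37905 + 125487) = -6/5 - 692092567/297/163392 = -6/5 - 692092567/297*1/163392 = -6/5 - 692092567/48527424 = -3751627379/242637120 ≈ -15.462)
g - 3035251 = -3751627379/242637120 - 3035251 = -736468312744499/242637120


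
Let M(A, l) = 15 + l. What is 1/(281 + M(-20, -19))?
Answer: 1/277 ≈ 0.0036101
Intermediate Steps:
1/(281 + M(-20, -19)) = 1/(281 + (15 - 19)) = 1/(281 - 4) = 1/277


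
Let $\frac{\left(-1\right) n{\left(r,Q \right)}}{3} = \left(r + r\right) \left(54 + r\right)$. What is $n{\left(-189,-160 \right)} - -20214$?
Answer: $-132876$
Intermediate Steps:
$n{\left(r,Q \right)} = - 6 r \left(54 + r\right)$ ($n{\left(r,Q \right)} = - 3 \left(r + r\right) \left(54 + r\right) = - 3 \cdot 2 r \left(54 + r\right) = - 6 r \left(54 + r\right)$)
$n{\left(-189,-160 \right)} - -20214 = \left(-6\right) \left(-189\right) \left(54 - 189\right) - -20214 = \left(-6\right) \left(-189\right) \left(-135\right) + 20214 = -153090 + 20214 = -132876$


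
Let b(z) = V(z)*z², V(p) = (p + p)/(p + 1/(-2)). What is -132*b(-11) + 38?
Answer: -701894/23 ≈ -30517.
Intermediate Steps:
V(p) = 2*p/(-½ + p) (V(p) = (2*p)/(p - ½) = (2*p)/(-½ + p) = 2*p/(-½ + p))
b(z) = 4*z³/(-1 + 2*z) (b(z) = (4*z/(-1 + 2*z))*z² = 4*z³/(-1 + 2*z))
-132*b(-11) + 38 = -528*(-11)³/(-1 + 2*(-11)) + 38 = -528*(-1331)/(-1 - 22) + 38 = -528*(-1331)/(-23) + 38 = -528*(-1331)*(-1)/23 + 38 = -132*5324/23 + 38 = -702768/23 + 38 = -701894/23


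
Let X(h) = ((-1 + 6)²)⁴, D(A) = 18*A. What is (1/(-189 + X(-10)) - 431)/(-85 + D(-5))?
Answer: 33655583/13665260 ≈ 2.4629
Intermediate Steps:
X(h) = 390625 (X(h) = (5²)⁴ = 25⁴ = 390625)
(1/(-189 + X(-10)) - 431)/(-85 + D(-5)) = (1/(-189 + 390625) - 431)/(-85 + 18*(-5)) = (1/390436 - 431)/(-85 - 90) = (1/390436 - 431)/(-175) = -168277915/390436*(-1/175) = 33655583/13665260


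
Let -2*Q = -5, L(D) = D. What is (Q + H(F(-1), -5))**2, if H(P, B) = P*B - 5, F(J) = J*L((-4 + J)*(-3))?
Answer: 21025/4 ≈ 5256.3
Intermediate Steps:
F(J) = J*(12 - 3*J) (F(J) = J*((-4 + J)*(-3)) = J*(12 - 3*J))
H(P, B) = -5 + B*P (H(P, B) = B*P - 5 = -5 + B*P)
Q = 5/2 (Q = -1/2*(-5) = 5/2 ≈ 2.5000)
(Q + H(F(-1), -5))**2 = (5/2 + (-5 - 15*(-1)*(4 - 1*(-1))))**2 = (5/2 + (-5 - 15*(-1)*(4 + 1)))**2 = (5/2 + (-5 - 15*(-1)*5))**2 = (5/2 + (-5 - 5*(-15)))**2 = (5/2 + (-5 + 75))**2 = (5/2 + 70)**2 = (145/2)**2 = 21025/4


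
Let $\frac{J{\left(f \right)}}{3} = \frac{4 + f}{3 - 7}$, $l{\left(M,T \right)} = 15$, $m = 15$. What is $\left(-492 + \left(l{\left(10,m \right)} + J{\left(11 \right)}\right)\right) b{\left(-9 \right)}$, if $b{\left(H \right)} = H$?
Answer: $\frac{17577}{4} \approx 4394.3$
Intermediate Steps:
$J{\left(f \right)} = -3 - \frac{3 f}{4}$ ($J{\left(f \right)} = 3 \frac{4 + f}{3 - 7} = 3 \frac{4 + f}{-4} = 3 \left(4 + f\right) \left(- \frac{1}{4}\right) = 3 \left(-1 - \frac{f}{4}\right) = -3 - \frac{3 f}{4}$)
$\left(-492 + \left(l{\left(10,m \right)} + J{\left(11 \right)}\right)\right) b{\left(-9 \right)} = \left(-492 + \left(15 - \frac{45}{4}\right)\right) \left(-9\right) = \left(-492 + \frac{15}{4}\right) \left(-9\right) = \left(- \frac{1953}{4}\right) \left(-9\right) = \frac{17577}{4}$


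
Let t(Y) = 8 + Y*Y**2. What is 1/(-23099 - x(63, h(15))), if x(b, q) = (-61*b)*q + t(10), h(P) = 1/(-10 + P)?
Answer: -5/116692 ≈ -4.2848e-5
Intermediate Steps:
t(Y) = 8 + Y**3
x(b, q) = 1008 - 61*b*q (x(b, q) = (-61*b)*q + (8 + 10**3) = -61*b*q + (8 + 1000) = -61*b*q + 1008 = 1008 - 61*b*q)
1/(-23099 - x(63, h(15))) = 1/(-23099 - (1008 - 61*63/(-10 + 15))) = 1/(-23099 - (1008 - 61*63/5)) = 1/(-23099 - (1008 - 61*63*1/5)) = 1/(-23099 - (1008 - 3843/5)) = 1/(-23099 - 1*1197/5) = 1/(-23099 - 1197/5) = 1/(-116692/5) = -5/116692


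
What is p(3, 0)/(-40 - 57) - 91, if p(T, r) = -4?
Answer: -8823/97 ≈ -90.959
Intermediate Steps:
p(3, 0)/(-40 - 57) - 91 = -4/(-40 - 57) - 91 = -4/(-97) - 91 = -4*(-1/97) - 91 = 4/97 - 91 = -8823/97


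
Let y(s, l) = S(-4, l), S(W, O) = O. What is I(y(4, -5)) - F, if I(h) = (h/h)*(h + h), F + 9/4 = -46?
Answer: 153/4 ≈ 38.250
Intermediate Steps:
F = -193/4 (F = -9/4 - 46 = -193/4 ≈ -48.250)
y(s, l) = l
I(h) = 2*h (I(h) = 1*(2*h) = 2*h)
I(y(4, -5)) - F = 2*(-5) - 1*(-193/4) = -10 + 193/4 = 153/4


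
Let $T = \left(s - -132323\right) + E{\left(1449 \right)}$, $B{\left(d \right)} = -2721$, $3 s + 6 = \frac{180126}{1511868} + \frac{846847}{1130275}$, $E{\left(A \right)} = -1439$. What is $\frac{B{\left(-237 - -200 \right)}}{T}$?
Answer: $- \frac{2324858594333850}{111827569091530841} \approx -0.02079$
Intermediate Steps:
$s = - \frac{1461507804559}{854413301850}$ ($s = -2 + \frac{\frac{180126}{1511868} + \frac{846847}{1130275}}{3} = -2 + \frac{180126 \cdot \frac{1}{1511868} + 846847 \cdot \frac{1}{1130275}}{3} = -2 + \frac{\frac{30021}{251978} + \frac{846847}{1130275}}{3} = -2 + \frac{1}{3} \cdot \frac{247318799141}{284804433950} = -2 + \frac{247318799141}{854413301850} = - \frac{1461507804559}{854413301850} \approx -1.7105$)
$T = \frac{111827569091530841}{854413301850}$ ($T = \left(- \frac{1461507804559}{854413301850} - -132323\right) - 1439 = \left(- \frac{1461507804559}{854413301850} + \left(-1298753 + 1431076\right)\right) - 1439 = \left(- \frac{1461507804559}{854413301850} + 132323\right) - 1439 = \frac{113057069832892991}{854413301850} - 1439 = \frac{111827569091530841}{854413301850} \approx 1.3088 \cdot 10^{5}$)
$\frac{B{\left(-237 - -200 \right)}}{T} = - \frac{2721}{\frac{111827569091530841}{854413301850}} = \left(-2721\right) \frac{854413301850}{111827569091530841} = - \frac{2324858594333850}{111827569091530841}$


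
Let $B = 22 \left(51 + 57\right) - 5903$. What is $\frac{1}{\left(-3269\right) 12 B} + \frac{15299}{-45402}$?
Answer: $- \frac{16799413367}{49854695212} \approx -0.33697$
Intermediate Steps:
$B = -3527$ ($B = 22 \cdot 108 - 5903 = 2376 - 5903 = -3527$)
$\frac{1}{\left(-3269\right) 12 B} + \frac{15299}{-45402} = \frac{1}{\left(-3269\right) 12 \left(-3527\right)} + \frac{15299}{-45402} = \frac{1}{-39228} \left(- \frac{1}{3527}\right) + 15299 \left(- \frac{1}{45402}\right) = \left(- \frac{1}{39228}\right) \left(- \frac{1}{3527}\right) - \frac{15299}{45402} = \frac{1}{138357156} - \frac{15299}{45402} = - \frac{16799413367}{49854695212}$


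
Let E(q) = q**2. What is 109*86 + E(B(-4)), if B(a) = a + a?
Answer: 9438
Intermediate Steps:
B(a) = 2*a
109*86 + E(B(-4)) = 109*86 + (2*(-4))**2 = 9374 + (-8)**2 = 9374 + 64 = 9438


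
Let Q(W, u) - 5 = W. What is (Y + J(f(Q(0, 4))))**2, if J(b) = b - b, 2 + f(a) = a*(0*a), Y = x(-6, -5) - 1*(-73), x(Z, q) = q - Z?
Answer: 5476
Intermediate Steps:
Q(W, u) = 5 + W
Y = 74 (Y = (-5 - 1*(-6)) - 1*(-73) = (-5 + 6) + 73 = 1 + 73 = 74)
f(a) = -2 (f(a) = -2 + a*(0*a) = -2 + a*0 = -2 + 0 = -2)
J(b) = 0
(Y + J(f(Q(0, 4))))**2 = (74 + 0)**2 = 74**2 = 5476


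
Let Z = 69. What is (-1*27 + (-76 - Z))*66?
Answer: -11352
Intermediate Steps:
(-1*27 + (-76 - Z))*66 = (-1*27 + (-76 - 1*69))*66 = (-27 + (-76 - 69))*66 = (-27 - 145)*66 = -172*66 = -11352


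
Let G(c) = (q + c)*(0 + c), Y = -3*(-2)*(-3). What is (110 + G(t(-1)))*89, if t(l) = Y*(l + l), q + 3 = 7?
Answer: 137950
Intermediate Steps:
Y = -18 (Y = 6*(-3) = -18)
q = 4 (q = -3 + 7 = 4)
t(l) = -36*l (t(l) = -18*(l + l) = -36*l)
G(c) = c*(4 + c) (G(c) = (4 + c)*(0 + c) = (4 + c)*c = c*(4 + c))
(110 + G(t(-1)))*89 = (110 + (-36*(-1))*(4 - 36*(-1)))*89 = (110 + 36*(4 + 36))*89 = (110 + 36*40)*89 = (110 + 1440)*89 = 1550*89 = 137950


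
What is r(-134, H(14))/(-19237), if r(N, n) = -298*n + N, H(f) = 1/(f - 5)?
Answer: 1504/173133 ≈ 0.0086870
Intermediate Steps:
H(f) = 1/(-5 + f)
r(N, n) = N - 298*n
r(-134, H(14))/(-19237) = (-134 - 298/(-5 + 14))/(-19237) = (-134 - 298/9)*(-1/19237) = -1504/9*(-1/19237) = 1504/173133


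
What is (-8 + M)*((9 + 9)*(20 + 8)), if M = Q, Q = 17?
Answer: 4536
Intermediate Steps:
M = 17
(-8 + M)*((9 + 9)*(20 + 8)) = (-8 + 17)*((9 + 9)*(20 + 8)) = 9*(18*28) = 9*504 = 4536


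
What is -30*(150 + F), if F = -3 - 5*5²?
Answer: -660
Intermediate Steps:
F = -128 (F = -3 - 5*25 = -3 - 125 = -128)
-30*(150 + F) = -30*(150 - 128) = -30*22 = -660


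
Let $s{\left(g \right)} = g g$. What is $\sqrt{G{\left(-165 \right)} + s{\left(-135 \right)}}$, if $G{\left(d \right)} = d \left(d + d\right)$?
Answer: $15 \sqrt{323} \approx 269.58$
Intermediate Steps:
$G{\left(d \right)} = 2 d^{2}$ ($G{\left(d \right)} = d 2 d = 2 d^{2}$)
$s{\left(g \right)} = g^{2}$
$\sqrt{G{\left(-165 \right)} + s{\left(-135 \right)}} = \sqrt{2 \left(-165\right)^{2} + \left(-135\right)^{2}} = \sqrt{2 \cdot 27225 + 18225} = \sqrt{54450 + 18225} = \sqrt{72675} = 15 \sqrt{323}$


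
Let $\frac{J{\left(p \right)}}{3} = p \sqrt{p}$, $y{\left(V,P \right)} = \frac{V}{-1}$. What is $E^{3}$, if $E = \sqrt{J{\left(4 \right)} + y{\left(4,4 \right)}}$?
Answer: $40 \sqrt{5} \approx 89.443$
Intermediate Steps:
$y{\left(V,P \right)} = - V$ ($y{\left(V,P \right)} = V \left(-1\right) = - V$)
$J{\left(p \right)} = 3 p^{\frac{3}{2}}$ ($J{\left(p \right)} = 3 p \sqrt{p} = 3 p^{\frac{3}{2}}$)
$E = 2 \sqrt{5}$ ($E = \sqrt{3 \cdot 4^{\frac{3}{2}} - 4} = \sqrt{3 \cdot 8 - 4} = \sqrt{24 - 4} = \sqrt{20} = 2 \sqrt{5} \approx 4.4721$)
$E^{3} = \left(2 \sqrt{5}\right)^{3} = 40 \sqrt{5}$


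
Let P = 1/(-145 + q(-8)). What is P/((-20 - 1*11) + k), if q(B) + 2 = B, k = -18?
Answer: 1/7595 ≈ 0.00013167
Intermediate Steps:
q(B) = -2 + B
P = -1/155 (P = 1/(-145 + (-2 - 8)) = 1/(-145 - 10) = 1/(-155) = -1/155 ≈ -0.0064516)
P/((-20 - 1*11) + k) = -1/(155*((-20 - 1*11) - 18)) = -1/(155*((-20 - 11) - 18)) = -1/(155*(-31 - 18)) = -1/155/(-49) = -1/155*(-1/49) = 1/7595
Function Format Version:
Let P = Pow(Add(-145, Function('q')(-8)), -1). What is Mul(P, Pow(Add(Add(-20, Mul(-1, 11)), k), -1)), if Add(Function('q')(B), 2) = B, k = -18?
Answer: Rational(1, 7595) ≈ 0.00013167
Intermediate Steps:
Function('q')(B) = Add(-2, B)
P = Rational(-1, 155) (P = Pow(Add(-145, Add(-2, -8)), -1) = Pow(Add(-145, -10), -1) = Pow(-155, -1) = Rational(-1, 155) ≈ -0.0064516)
Mul(P, Pow(Add(Add(-20, Mul(-1, 11)), k), -1)) = Mul(Rational(-1, 155), Pow(Add(Add(-20, Mul(-1, 11)), -18), -1)) = Mul(Rational(-1, 155), Pow(Add(Add(-20, -11), -18), -1)) = Mul(Rational(-1, 155), Pow(Add(-31, -18), -1)) = Mul(Rational(-1, 155), Pow(-49, -1)) = Mul(Rational(-1, 155), Rational(-1, 49)) = Rational(1, 7595)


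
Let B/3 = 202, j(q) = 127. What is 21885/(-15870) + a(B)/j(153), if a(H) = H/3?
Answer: 28423/134366 ≈ 0.21153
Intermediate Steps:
B = 606 (B = 3*202 = 606)
a(H) = H/3
21885/(-15870) + a(B)/j(153) = 21885/(-15870) + ((⅓)*606)/127 = 21885*(-1/15870) + 202*(1/127) = -1459/1058 + 202/127 = 28423/134366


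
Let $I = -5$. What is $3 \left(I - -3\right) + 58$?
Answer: $52$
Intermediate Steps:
$3 \left(I - -3\right) + 58 = 3 \left(-5 - -3\right) + 58 = 3 \left(-5 + 3\right) + 58 = 3 \left(-2\right) + 58 = -6 + 58 = 52$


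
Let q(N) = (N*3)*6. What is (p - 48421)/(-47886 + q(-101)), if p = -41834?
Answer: 30085/16568 ≈ 1.8158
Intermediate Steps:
q(N) = 18*N (q(N) = (3*N)*6 = 18*N)
(p - 48421)/(-47886 + q(-101)) = (-41834 - 48421)/(-47886 + 18*(-101)) = -90255/(-47886 - 1818) = -90255/(-49704) = -90255*(-1/49704) = 30085/16568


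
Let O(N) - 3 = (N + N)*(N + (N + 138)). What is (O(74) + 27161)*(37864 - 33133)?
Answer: 328766652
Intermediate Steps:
O(N) = 3 + 2*N*(138 + 2*N) (O(N) = 3 + (N + N)*(N + (N + 138)) = 3 + (2*N)*(N + (138 + N)) = 3 + (2*N)*(138 + 2*N) = 3 + 2*N*(138 + 2*N))
(O(74) + 27161)*(37864 - 33133) = ((3 + 4*74**2 + 276*74) + 27161)*(37864 - 33133) = ((3 + 4*5476 + 20424) + 27161)*4731 = ((3 + 21904 + 20424) + 27161)*4731 = (42331 + 27161)*4731 = 69492*4731 = 328766652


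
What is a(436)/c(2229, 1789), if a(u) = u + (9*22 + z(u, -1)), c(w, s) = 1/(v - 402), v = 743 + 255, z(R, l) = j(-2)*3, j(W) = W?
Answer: 374288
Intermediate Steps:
z(R, l) = -6 (z(R, l) = -2*3 = -6)
v = 998
c(w, s) = 1/596 (c(w, s) = 1/(998 - 402) = 1/596)
a(u) = 192 + u (a(u) = u + (9*22 - 6) = u + (198 - 6) = u + 192 = 192 + u)
a(436)/c(2229, 1789) = (192 + 436)/(1/596) = 628*596 = 374288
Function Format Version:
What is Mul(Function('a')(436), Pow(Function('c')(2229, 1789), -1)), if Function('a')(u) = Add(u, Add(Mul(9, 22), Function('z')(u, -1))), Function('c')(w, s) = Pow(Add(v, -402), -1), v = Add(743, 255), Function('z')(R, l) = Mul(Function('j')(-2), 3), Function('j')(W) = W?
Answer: 374288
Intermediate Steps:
Function('z')(R, l) = -6 (Function('z')(R, l) = Mul(-2, 3) = -6)
v = 998
Function('c')(w, s) = Rational(1, 596) (Function('c')(w, s) = Pow(Add(998, -402), -1) = Pow(596, -1) = Rational(1, 596))
Function('a')(u) = Add(192, u) (Function('a')(u) = Add(u, Add(Mul(9, 22), -6)) = Add(u, Add(198, -6)) = Add(u, 192) = Add(192, u))
Mul(Function('a')(436), Pow(Function('c')(2229, 1789), -1)) = Mul(Add(192, 436), Pow(Rational(1, 596), -1)) = Mul(628, 596) = 374288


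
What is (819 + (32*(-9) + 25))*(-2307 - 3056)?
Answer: -2981828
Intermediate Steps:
(819 + (32*(-9) + 25))*(-2307 - 3056) = (819 + (-288 + 25))*(-5363) = (819 - 263)*(-5363) = 556*(-5363) = -2981828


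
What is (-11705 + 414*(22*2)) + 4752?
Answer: 11263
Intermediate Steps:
(-11705 + 414*(22*2)) + 4752 = (-11705 + 414*44) + 4752 = (-11705 + 18216) + 4752 = 6511 + 4752 = 11263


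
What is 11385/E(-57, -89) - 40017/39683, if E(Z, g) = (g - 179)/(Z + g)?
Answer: 32975377437/5317522 ≈ 6201.3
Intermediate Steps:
E(Z, g) = (-179 + g)/(Z + g)
11385/E(-57, -89) - 40017/39683 = 11385/(((-179 - 89)/(-57 - 89))) - 40017/39683 = 11385/((-268/(-146))) - 40017*1/39683 = 11385/((-1/146*(-268))) - 40017/39683 = 11385/(134/73) - 40017/39683 = 11385*(73/134) - 40017/39683 = 831105/134 - 40017/39683 = 32975377437/5317522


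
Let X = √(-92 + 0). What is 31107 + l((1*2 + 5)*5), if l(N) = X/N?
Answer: 31107 + 2*I*√23/35 ≈ 31107.0 + 0.27405*I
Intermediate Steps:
X = 2*I*√23 (X = √(-92) = 2*I*√23 ≈ 9.5917*I)
l(N) = 2*I*√23/N (l(N) = (2*I*√23)/N = 2*I*√23/N)
31107 + l((1*2 + 5)*5) = 31107 + 2*I*√23/(((1*2 + 5)*5)) = 31107 + 2*I*√23/(((2 + 5)*5)) = 31107 + 2*I*√23/((7*5)) = 31107 + 2*I*√23/35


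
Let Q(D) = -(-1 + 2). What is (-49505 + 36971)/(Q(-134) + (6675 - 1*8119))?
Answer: 12534/1445 ≈ 8.6740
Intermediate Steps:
Q(D) = -1 (Q(D) = -1*1 = -1)
(-49505 + 36971)/(Q(-134) + (6675 - 1*8119)) = (-49505 + 36971)/(-1 + (6675 - 1*8119)) = -12534/(-1 + (6675 - 8119)) = -12534/(-1 - 1444) = -12534/(-1445) = -12534*(-1/1445) = 12534/1445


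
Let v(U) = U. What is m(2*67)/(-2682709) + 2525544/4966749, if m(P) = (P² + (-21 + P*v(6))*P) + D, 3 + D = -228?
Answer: 685126972677/1480482471449 ≈ 0.46277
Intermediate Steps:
D = -231 (D = -3 - 228 = -231)
m(P) = -231 + P² + P*(-21 + 6*P) (m(P) = (P² + (-21 + P*6)*P) - 231 = (P² + (-21 + 6*P)*P) - 231 = (P² + P*(-21 + 6*P)) - 231 = -231 + P² + P*(-21 + 6*P))
m(2*67)/(-2682709) + 2525544/4966749 = (-231 - 42*67 + 7*(2*67)²)/(-2682709) + 2525544/4966749 = (-231 - 21*134 + 7*134²)*(-1/2682709) + 2525544*(1/4966749) = (-231 - 2814 + 7*17956)*(-1/2682709) + 280616/551861 = (-231 - 2814 + 125692)*(-1/2682709) + 280616/551861 = 122647*(-1/2682709) + 280616/551861 = -122647/2682709 + 280616/551861 = 685126972677/1480482471449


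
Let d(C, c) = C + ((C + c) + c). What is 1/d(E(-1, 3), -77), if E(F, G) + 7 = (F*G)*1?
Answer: -1/174 ≈ -0.0057471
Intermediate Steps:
E(F, G) = -7 + F*G (E(F, G) = -7 + (F*G)*1 = -7 + F*G)
d(C, c) = 2*C + 2*c (d(C, c) = C + (C + 2*c) = 2*C + 2*c)
1/d(E(-1, 3), -77) = 1/(2*(-7 - 1*3) + 2*(-77)) = 1/(2*(-7 - 3) - 154) = 1/(2*(-10) - 154) = 1/(-20 - 154) = 1/(-174) = -1/174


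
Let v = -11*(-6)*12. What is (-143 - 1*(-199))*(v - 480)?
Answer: 17472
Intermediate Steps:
v = 792 (v = 66*12 = 792)
(-143 - 1*(-199))*(v - 480) = (-143 - 1*(-199))*(792 - 480) = (-143 + 199)*312 = 56*312 = 17472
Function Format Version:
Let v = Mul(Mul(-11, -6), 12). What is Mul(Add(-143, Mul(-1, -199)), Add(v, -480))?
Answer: 17472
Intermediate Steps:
v = 792 (v = Mul(66, 12) = 792)
Mul(Add(-143, Mul(-1, -199)), Add(v, -480)) = Mul(Add(-143, Mul(-1, -199)), Add(792, -480)) = Mul(Add(-143, 199), 312) = Mul(56, 312) = 17472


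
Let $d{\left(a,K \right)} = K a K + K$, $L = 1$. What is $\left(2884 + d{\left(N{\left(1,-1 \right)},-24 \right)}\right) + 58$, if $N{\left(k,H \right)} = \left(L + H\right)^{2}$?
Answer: $2918$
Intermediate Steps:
$N{\left(k,H \right)} = \left(1 + H\right)^{2}$
$d{\left(a,K \right)} = K + a K^{2}$ ($d{\left(a,K \right)} = a K^{2} + K = K + a K^{2}$)
$\left(2884 + d{\left(N{\left(1,-1 \right)},-24 \right)}\right) + 58 = \left(2884 - 24 \left(1 - 24 \left(1 - 1\right)^{2}\right)\right) + 58 = \left(2884 - 24 \left(1 - 24 \cdot 0^{2}\right)\right) + 58 = \left(2884 - 24 \left(1 - 0\right)\right) + 58 = \left(2884 - 24 \left(1 + 0\right)\right) + 58 = \left(2884 - 24\right) + 58 = 2860 + 58 = 2918$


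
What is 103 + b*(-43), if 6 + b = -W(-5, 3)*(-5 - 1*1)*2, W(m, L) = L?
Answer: -1187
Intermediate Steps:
b = 30 (b = -6 - 3*(-5 - 1*1)*2 = -6 - 3*(-5 - 1)*2 = -6 - 3*(-6)*2 = -6 - (-18)*2 = -6 - 1*(-36) = -6 + 36 = 30)
103 + b*(-43) = 103 + 30*(-43) = 103 - 1290 = -1187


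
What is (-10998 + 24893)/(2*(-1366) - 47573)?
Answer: -2779/10061 ≈ -0.27622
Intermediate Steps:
(-10998 + 24893)/(2*(-1366) - 47573) = 13895/(-2732 - 47573) = 13895/(-50305) = 13895*(-1/50305) = -2779/10061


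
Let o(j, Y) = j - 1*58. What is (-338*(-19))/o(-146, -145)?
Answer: -3211/102 ≈ -31.480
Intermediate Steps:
o(j, Y) = -58 + j (o(j, Y) = j - 58 = -58 + j)
(-338*(-19))/o(-146, -145) = (-338*(-19))/(-58 - 146) = 6422/(-204) = 6422*(-1/204) = -3211/102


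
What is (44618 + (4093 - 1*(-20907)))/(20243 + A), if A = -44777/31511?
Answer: 1096866399/318916198 ≈ 3.4394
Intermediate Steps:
A = -44777/31511 (A = -44777*1/31511 = -44777/31511 ≈ -1.4210)
(44618 + (4093 - 1*(-20907)))/(20243 + A) = (44618 + (4093 - 1*(-20907)))/(20243 - 44777/31511) = (44618 + (4093 + 20907))/(637832396/31511) = (44618 + 25000)*(31511/637832396) = 69618*(31511/637832396) = 1096866399/318916198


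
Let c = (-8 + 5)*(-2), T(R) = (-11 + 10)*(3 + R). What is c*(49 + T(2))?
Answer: 264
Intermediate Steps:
T(R) = -3 - R (T(R) = -(3 + R) = -3 - R)
c = 6 (c = -3*(-2) = 6)
c*(49 + T(2)) = 6*(49 + (-3 - 1*2)) = 6*(49 + (-3 - 2)) = 6*(49 - 5) = 6*44 = 264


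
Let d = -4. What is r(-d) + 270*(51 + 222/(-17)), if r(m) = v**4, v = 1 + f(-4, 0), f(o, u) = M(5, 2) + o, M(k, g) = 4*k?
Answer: 1594007/17 ≈ 93765.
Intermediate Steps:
f(o, u) = 20 + o (f(o, u) = 4*5 + o = 20 + o)
v = 17 (v = 1 + (20 - 4) = 1 + 16 = 17)
r(m) = 83521 (r(m) = 17**4 = 83521)
r(-d) + 270*(51 + 222/(-17)) = 83521 + 270*(51 + 222/(-17)) = 83521 + 270*(51 + 222*(-1/17)) = 83521 + 270*(51 - 222/17) = 83521 + 270*(645/17) = 83521 + 174150/17 = 1594007/17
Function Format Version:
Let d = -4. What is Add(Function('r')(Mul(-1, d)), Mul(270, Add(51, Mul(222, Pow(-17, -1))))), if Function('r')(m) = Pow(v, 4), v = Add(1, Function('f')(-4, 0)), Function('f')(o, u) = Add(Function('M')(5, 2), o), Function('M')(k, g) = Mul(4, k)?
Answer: Rational(1594007, 17) ≈ 93765.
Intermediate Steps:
Function('f')(o, u) = Add(20, o) (Function('f')(o, u) = Add(Mul(4, 5), o) = Add(20, o))
v = 17 (v = Add(1, Add(20, -4)) = Add(1, 16) = 17)
Function('r')(m) = 83521 (Function('r')(m) = Pow(17, 4) = 83521)
Add(Function('r')(Mul(-1, d)), Mul(270, Add(51, Mul(222, Pow(-17, -1))))) = Add(83521, Mul(270, Add(51, Mul(222, Pow(-17, -1))))) = Add(83521, Mul(270, Add(51, Mul(222, Rational(-1, 17))))) = Add(83521, Mul(270, Add(51, Rational(-222, 17)))) = Add(83521, Mul(270, Rational(645, 17))) = Add(83521, Rational(174150, 17)) = Rational(1594007, 17)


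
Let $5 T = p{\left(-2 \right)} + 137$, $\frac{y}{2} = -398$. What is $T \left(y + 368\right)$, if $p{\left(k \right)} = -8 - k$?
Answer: $- \frac{56068}{5} \approx -11214.0$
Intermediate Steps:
$y = -796$ ($y = 2 \left(-398\right) = -796$)
$T = \frac{131}{5}$ ($T = \frac{\left(-8 - -2\right) + 137}{5} = \frac{\left(-8 + 2\right) + 137}{5} = \frac{-6 + 137}{5} = \frac{1}{5} \cdot 131 = \frac{131}{5} \approx 26.2$)
$T \left(y + 368\right) = \frac{131 \left(-796 + 368\right)}{5} = \frac{131}{5} \left(-428\right) = - \frac{56068}{5}$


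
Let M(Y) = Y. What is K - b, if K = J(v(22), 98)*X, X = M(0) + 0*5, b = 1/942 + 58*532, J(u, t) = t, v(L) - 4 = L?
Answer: -29066353/942 ≈ -30856.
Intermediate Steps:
v(L) = 4 + L
b = 29066353/942 (b = 1/942 + 30856 = 29066353/942 ≈ 30856.)
X = 0 (X = 0 + 0*5 = 0 + 0 = 0)
K = 0 (K = 98*0 = 0)
K - b = 0 - 1*29066353/942 = 0 - 29066353/942 = -29066353/942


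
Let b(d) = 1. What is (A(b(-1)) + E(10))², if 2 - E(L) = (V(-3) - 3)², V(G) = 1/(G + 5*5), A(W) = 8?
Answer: 378225/234256 ≈ 1.6146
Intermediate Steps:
V(G) = 1/(25 + G) (V(G) = 1/(G + 25) = 1/(25 + G))
E(L) = -3257/484 (E(L) = 2 - (1/(25 - 3) - 3)² = 2 - (1/22 - 3)² = 2 - (-65/22)² = 2 - 1*4225/484 = 2 - 4225/484 = -3257/484)
(A(b(-1)) + E(10))² = (8 - 3257/484)² = (615/484)² = 378225/234256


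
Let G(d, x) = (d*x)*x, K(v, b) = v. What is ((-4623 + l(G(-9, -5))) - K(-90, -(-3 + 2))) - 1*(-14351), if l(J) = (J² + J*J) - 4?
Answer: 111064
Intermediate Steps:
G(d, x) = d*x²
l(J) = -4 + 2*J² (l(J) = (J² + J²) - 4 = 2*J² - 4 = -4 + 2*J²)
((-4623 + l(G(-9, -5))) - K(-90, -(-3 + 2))) - 1*(-14351) = ((-4623 + (-4 + 2*(-9*(-5)²)²)) - 1*(-90)) - 1*(-14351) = ((-4623 + (-4 + 2*(-9*25)²)) + 90) + 14351 = ((-4623 + (-4 + 2*(-225)²)) + 90) + 14351 = ((-4623 + (-4 + 2*50625)) + 90) + 14351 = ((-4623 + (-4 + 101250)) + 90) + 14351 = ((-4623 + 101246) + 90) + 14351 = (96623 + 90) + 14351 = 96713 + 14351 = 111064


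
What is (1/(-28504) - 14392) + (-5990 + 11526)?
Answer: -252431425/28504 ≈ -8856.0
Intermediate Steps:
(1/(-28504) - 14392) + (-5990 + 11526) = (-1/28504 - 14392) + 5536 = -410229569/28504 + 5536 = -252431425/28504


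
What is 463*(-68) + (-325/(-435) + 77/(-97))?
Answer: -265693870/8439 ≈ -31484.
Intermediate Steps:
463*(-68) + (-325/(-435) + 77/(-97)) = -31484 + (-325*(-1/435) + 77*(-1/97)) = -31484 + (65/87 - 77/97) = -31484 - 394/8439 = -265693870/8439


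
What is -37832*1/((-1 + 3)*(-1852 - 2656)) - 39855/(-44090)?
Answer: 50683639/9937886 ≈ 5.1000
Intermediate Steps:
-37832*1/((-1 + 3)*(-1852 - 2656)) - 39855/(-44090) = -37832/((-4508*2)) - 39855*(-1/44090) = -37832/(-9016) + 7971/8818 = -37832*(-1/9016) + 7971/8818 = 4729/1127 + 7971/8818 = 50683639/9937886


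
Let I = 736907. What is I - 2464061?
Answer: -1727154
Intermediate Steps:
I - 2464061 = 736907 - 2464061 = -1727154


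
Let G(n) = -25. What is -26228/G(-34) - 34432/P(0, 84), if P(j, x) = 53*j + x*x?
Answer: 11512748/11025 ≈ 1044.2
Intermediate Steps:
P(j, x) = x² + 53*j (P(j, x) = 53*j + x² = x² + 53*j)
-26228/G(-34) - 34432/P(0, 84) = -26228/(-25) - 34432/(84² + 53*0) = -26228*(-1/25) - 34432/(7056 + 0) = 26228/25 - 34432/7056 = 26228/25 - 34432*1/7056 = 26228/25 - 2152/441 = 11512748/11025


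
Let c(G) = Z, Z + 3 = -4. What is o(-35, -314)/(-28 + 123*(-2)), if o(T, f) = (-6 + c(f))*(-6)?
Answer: -39/137 ≈ -0.28467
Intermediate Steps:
Z = -7 (Z = -3 - 4 = -7)
c(G) = -7
o(T, f) = 78 (o(T, f) = (-6 - 7)*(-6) = -13*(-6) = 78)
o(-35, -314)/(-28 + 123*(-2)) = 78/(-28 + 123*(-2)) = 78/(-28 - 246) = 78/(-274) = 78*(-1/274) = -39/137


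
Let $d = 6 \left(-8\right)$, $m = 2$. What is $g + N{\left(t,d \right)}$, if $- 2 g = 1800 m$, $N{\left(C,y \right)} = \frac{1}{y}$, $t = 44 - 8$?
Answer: $- \frac{86401}{48} \approx -1800.0$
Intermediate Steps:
$t = 36$
$d = -48$
$g = -1800$ ($g = - \frac{1800 \cdot 2}{2} = \left(- \frac{1}{2}\right) 3600 = -1800$)
$g + N{\left(t,d \right)} = -1800 + \frac{1}{-48} = -1800 - \frac{1}{48} = - \frac{86401}{48}$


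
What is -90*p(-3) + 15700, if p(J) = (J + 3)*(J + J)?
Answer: 15700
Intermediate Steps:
p(J) = 2*J*(3 + J) (p(J) = (3 + J)*(2*J) = 2*J*(3 + J))
-90*p(-3) + 15700 = -180*(-3)*(3 - 3) + 15700 = -180*(-3)*0 + 15700 = -90*0 + 15700 = 0 + 15700 = 15700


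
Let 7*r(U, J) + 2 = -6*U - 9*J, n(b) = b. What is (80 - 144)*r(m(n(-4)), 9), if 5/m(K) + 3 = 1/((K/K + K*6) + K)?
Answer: 191872/287 ≈ 668.54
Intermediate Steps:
m(K) = 5/(-3 + 1/(1 + 7*K)) (m(K) = 5/(-3 + 1/((K/K + K*6) + K)) = 5/(-3 + 1/((1 + 6*K) + K)) = 5/(-3 + 1/(1 + 7*K)))
r(U, J) = -2/7 - 9*J/7 - 6*U/7 (r(U, J) = -2/7 + (-6*U - 9*J)/7 = -2/7 + (-9*J - 6*U)/7 = -2/7 + (-9*J/7 - 6*U/7) = -2/7 - 9*J/7 - 6*U/7)
(80 - 144)*r(m(n(-4)), 9) = (80 - 144)*(-2/7 - 9/7*9 - 30*(-1 - 7*(-4))/(7*(2 + 21*(-4)))) = -64*(-2/7 - 81/7 - 30*(-1 + 28)/(7*(2 - 84))) = -64*(-2/7 - 81/7 - 30*27/(7*(-82))) = -64*(-2/7 - 81/7 - 30*(-1)*27/(7*82)) = -64*(-2/7 - 81/7 - 6/7*(-135/82)) = -64*(-2/7 - 81/7 + 405/287) = -64*(-2998/287) = 191872/287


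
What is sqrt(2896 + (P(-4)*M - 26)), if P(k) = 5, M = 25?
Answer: sqrt(2995) ≈ 54.727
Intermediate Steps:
sqrt(2896 + (P(-4)*M - 26)) = sqrt(2896 + (5*25 - 26)) = sqrt(2896 + (125 - 26)) = sqrt(2896 + 99) = sqrt(2995)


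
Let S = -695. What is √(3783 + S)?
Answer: 4*√193 ≈ 55.570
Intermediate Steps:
√(3783 + S) = √(3783 - 695) = √3088 = 4*√193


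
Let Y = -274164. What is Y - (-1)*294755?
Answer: 20591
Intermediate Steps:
Y - (-1)*294755 = -274164 - (-1)*294755 = -274164 - 1*(-294755) = -274164 + 294755 = 20591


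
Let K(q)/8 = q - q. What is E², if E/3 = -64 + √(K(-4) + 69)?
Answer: 37485 - 1152*√69 ≈ 27916.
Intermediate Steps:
K(q) = 0 (K(q) = 8*(q - q) = 8*0 = 0)
E = -192 + 3*√69 (E = 3*(-64 + √(0 + 69)) = 3*(-64 + √69) = -192 + 3*√69 ≈ -167.08)
E² = (-192 + 3*√69)²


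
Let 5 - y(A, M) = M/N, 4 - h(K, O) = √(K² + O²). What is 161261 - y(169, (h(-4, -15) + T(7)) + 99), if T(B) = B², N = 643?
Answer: 103687760/643 - √241/643 ≈ 1.6126e+5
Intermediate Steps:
h(K, O) = 4 - √(K² + O²)
y(A, M) = 5 - M/643
161261 - y(169, (h(-4, -15) + T(7)) + 99) = 161261 - (5 - (((4 - √((-4)² + (-15)²)) + 7²) + 99)/643) = 161261 - (5 - (((4 - √(16 + 225)) + 49) + 99)/643) = 161261 - (5 - (((4 - √241) + 49) + 99)/643) = 161261 - (5 - ((53 - √241) + 99)/643) = 161261 - (5 - (152 - √241)/643) = 161261 - (5 + (-152/643 + √241/643)) = 161261 - (3063/643 + √241/643) = 161261 + (-3063/643 - √241/643) = 103687760/643 - √241/643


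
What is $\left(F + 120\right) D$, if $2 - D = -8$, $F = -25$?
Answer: $950$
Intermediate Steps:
$D = 10$ ($D = 2 - -8 = 2 + 8 = 10$)
$\left(F + 120\right) D = \left(-25 + 120\right) 10 = 95 \cdot 10 = 950$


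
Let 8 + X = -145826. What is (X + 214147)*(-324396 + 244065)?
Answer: -5487651603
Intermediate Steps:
X = -145834 (X = -8 - 145826 = -145834)
(X + 214147)*(-324396 + 244065) = (-145834 + 214147)*(-324396 + 244065) = 68313*(-80331) = -5487651603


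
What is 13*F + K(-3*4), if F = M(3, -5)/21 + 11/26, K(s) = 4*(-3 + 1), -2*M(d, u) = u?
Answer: -20/21 ≈ -0.95238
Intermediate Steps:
M(d, u) = -u/2
K(s) = -8 (K(s) = 4*(-2) = -8)
F = 148/273 (F = -1/2*(-5)/21 + 11/26 = (5/2)*(1/21) + 11*(1/26) = 5/42 + 11/26 = 148/273 ≈ 0.54212)
13*F + K(-3*4) = 13*(148/273) - 8 = 148/21 - 8 = -20/21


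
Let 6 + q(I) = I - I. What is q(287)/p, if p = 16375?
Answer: -6/16375 ≈ -0.00036641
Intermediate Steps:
q(I) = -6 (q(I) = -6 + (I - I) = -6 + 0 = -6)
q(287)/p = -6/16375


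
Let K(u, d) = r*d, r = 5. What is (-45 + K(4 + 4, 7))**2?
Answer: 100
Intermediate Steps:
K(u, d) = 5*d
(-45 + K(4 + 4, 7))**2 = (-45 + 5*7)**2 = (-45 + 35)**2 = (-10)**2 = 100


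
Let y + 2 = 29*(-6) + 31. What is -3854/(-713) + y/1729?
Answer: 6560181/1232777 ≈ 5.3215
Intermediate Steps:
y = -145 (y = -2 + (29*(-6) + 31) = -2 + (-174 + 31) = -2 - 143 = -145)
-3854/(-713) + y/1729 = -3854/(-713) - 145/1729 = -3854*(-1/713) - 145*1/1729 = 3854/713 - 145/1729 = 6560181/1232777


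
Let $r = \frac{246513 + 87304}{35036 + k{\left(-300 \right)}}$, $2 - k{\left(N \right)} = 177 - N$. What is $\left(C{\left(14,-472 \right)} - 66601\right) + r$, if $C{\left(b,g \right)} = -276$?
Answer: $- \frac{2311002180}{34561} \approx -66867.0$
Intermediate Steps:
$k{\left(N \right)} = -175 + N$ ($k{\left(N \right)} = 2 - \left(177 - N\right) = 2 + \left(-177 + N\right) = -175 + N$)
$r = \frac{333817}{34561}$ ($r = \frac{246513 + 87304}{35036 - 475} = \frac{333817}{35036 - 475} = \frac{333817}{34561} \approx 9.6588$)
$\left(C{\left(14,-472 \right)} - 66601\right) + r = \left(-276 - 66601\right) + \frac{333817}{34561} = -66877 + \frac{333817}{34561} = - \frac{2311002180}{34561}$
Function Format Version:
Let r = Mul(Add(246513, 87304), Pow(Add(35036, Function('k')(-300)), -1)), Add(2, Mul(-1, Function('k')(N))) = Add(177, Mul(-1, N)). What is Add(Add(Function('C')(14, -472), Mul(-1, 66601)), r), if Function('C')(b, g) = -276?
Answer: Rational(-2311002180, 34561) ≈ -66867.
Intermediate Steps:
Function('k')(N) = Add(-175, N) (Function('k')(N) = Add(2, Mul(-1, Add(177, Mul(-1, N)))) = Add(2, Add(-177, N)) = Add(-175, N))
r = Rational(333817, 34561) (r = Mul(Add(246513, 87304), Pow(Add(35036, Add(-175, -300)), -1)) = Mul(333817, Pow(Add(35036, -475), -1)) = Mul(333817, Pow(34561, -1)) = Mul(333817, Rational(1, 34561)) = Rational(333817, 34561) ≈ 9.6588)
Add(Add(Function('C')(14, -472), Mul(-1, 66601)), r) = Add(Add(-276, Mul(-1, 66601)), Rational(333817, 34561)) = Add(Add(-276, -66601), Rational(333817, 34561)) = Add(-66877, Rational(333817, 34561)) = Rational(-2311002180, 34561)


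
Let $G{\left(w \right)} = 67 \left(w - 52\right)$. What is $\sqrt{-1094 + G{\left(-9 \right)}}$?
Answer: $i \sqrt{5181} \approx 71.979 i$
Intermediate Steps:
$G{\left(w \right)} = -3484 + 67 w$ ($G{\left(w \right)} = 67 \left(-52 + w\right) = -3484 + 67 w$)
$\sqrt{-1094 + G{\left(-9 \right)}} = \sqrt{-1094 + \left(-3484 + 67 \left(-9\right)\right)} = \sqrt{-1094 - 4087} = \sqrt{-5181} = i \sqrt{5181}$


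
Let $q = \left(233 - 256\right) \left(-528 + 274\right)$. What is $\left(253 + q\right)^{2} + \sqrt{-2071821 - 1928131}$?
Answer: $37149025 + 4 i \sqrt{249997} \approx 3.7149 \cdot 10^{7} + 2000.0 i$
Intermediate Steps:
$q = 5842$ ($q = \left(-23\right) \left(-254\right) = 5842$)
$\left(253 + q\right)^{2} + \sqrt{-2071821 - 1928131} = \left(253 + 5842\right)^{2} + \sqrt{-2071821 - 1928131} = 6095^{2} + \sqrt{-2071821 - 1928131} = 37149025 + \sqrt{-3999952} = 37149025 + 4 i \sqrt{249997}$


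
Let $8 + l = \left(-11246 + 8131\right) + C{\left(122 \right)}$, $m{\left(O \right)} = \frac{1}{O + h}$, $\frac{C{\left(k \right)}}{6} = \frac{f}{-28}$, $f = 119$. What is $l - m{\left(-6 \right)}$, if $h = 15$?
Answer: $- \frac{56675}{18} \approx -3148.6$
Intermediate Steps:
$C{\left(k \right)} = - \frac{51}{2}$ ($C{\left(k \right)} = 6 \frac{119}{-28} = 6 \cdot 119 \left(- \frac{1}{28}\right) = 6 \left(- \frac{17}{4}\right) = - \frac{51}{2}$)
$m{\left(O \right)} = \frac{1}{15 + O}$ ($m{\left(O \right)} = \frac{1}{O + 15} = \frac{1}{15 + O}$)
$l = - \frac{6297}{2}$ ($l = -8 + \left(\left(-11246 + 8131\right) - \frac{51}{2}\right) = -8 - \frac{6281}{2} = - \frac{6297}{2} \approx -3148.5$)
$l - m{\left(-6 \right)} = - \frac{6297}{2} - \frac{1}{15 - 6} = - \frac{6297}{2} - \frac{1}{9} = - \frac{56675}{18}$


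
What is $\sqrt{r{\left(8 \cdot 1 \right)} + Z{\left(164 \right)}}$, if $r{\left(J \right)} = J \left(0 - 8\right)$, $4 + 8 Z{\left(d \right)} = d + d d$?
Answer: $\sqrt{3318} \approx 57.602$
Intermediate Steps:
$Z{\left(d \right)} = - \frac{1}{2} + \frac{d}{8} + \frac{d^{2}}{8}$ ($Z{\left(d \right)} = - \frac{1}{2} + \frac{d + d d}{8} = - \frac{1}{2} + \frac{d + d^{2}}{8} = - \frac{1}{2} + \left(\frac{d}{8} + \frac{d^{2}}{8}\right) = - \frac{1}{2} + \frac{d}{8} + \frac{d^{2}}{8}$)
$r{\left(J \right)} = - 8 J$ ($r{\left(J \right)} = J \left(-8\right) = - 8 J$)
$\sqrt{r{\left(8 \cdot 1 \right)} + Z{\left(164 \right)}} = \sqrt{- 8 \cdot 8 \cdot 1 + \left(- \frac{1}{2} + \frac{1}{8} \cdot 164 + \frac{164^{2}}{8}\right)} = \sqrt{\left(-8\right) 8 + \left(- \frac{1}{2} + \frac{41}{2} + \frac{1}{8} \cdot 26896\right)} = \sqrt{-64 + \left(- \frac{1}{2} + \frac{41}{2} + 3362\right)} = \sqrt{-64 + 3382} = \sqrt{3318}$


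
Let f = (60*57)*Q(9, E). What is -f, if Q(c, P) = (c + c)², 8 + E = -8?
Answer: -1108080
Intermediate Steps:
E = -16 (E = -8 - 8 = -16)
Q(c, P) = 4*c² (Q(c, P) = (2*c)² = 4*c²)
f = 1108080 (f = (60*57)*(4*9²) = 3420*(4*81) = 3420*324 = 1108080)
-f = -1*1108080 = -1108080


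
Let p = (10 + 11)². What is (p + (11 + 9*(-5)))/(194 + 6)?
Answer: 407/200 ≈ 2.0350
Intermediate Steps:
p = 441 (p = 21² = 441)
(p + (11 + 9*(-5)))/(194 + 6) = (441 + (11 + 9*(-5)))/(194 + 6) = (441 + (11 - 45))/200 = (441 - 34)*(1/200) = 407*(1/200) = 407/200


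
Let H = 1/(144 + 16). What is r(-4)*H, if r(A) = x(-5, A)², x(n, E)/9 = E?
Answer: 81/10 ≈ 8.1000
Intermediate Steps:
x(n, E) = 9*E
r(A) = 81*A² (r(A) = (9*A)² = 81*A²)
H = 1/160 ≈ 0.0062500
r(-4)*H = (81*(-4)²)*(1/160) = (81*16)*(1/160) = 1296*(1/160) = 81/10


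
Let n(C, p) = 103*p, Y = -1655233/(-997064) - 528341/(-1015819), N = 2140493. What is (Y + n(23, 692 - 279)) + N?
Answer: 2211056819449822963/1012836555416 ≈ 2.1830e+6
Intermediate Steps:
Y = 2208206921651/1012836555416 (Y = -1655233*(-1/997064) - 528341*(-1/1015819) = 1655233/997064 + 528341/1015819 = 2208206921651/1012836555416 ≈ 2.1802)
(Y + n(23, 692 - 279)) + N = (2208206921651/1012836555416 + 103*(692 - 279)) + 2140493 = (2208206921651/1012836555416 + 103*413) + 2140493 = (2208206921651/1012836555416 + 42539) + 2140493 = 43087262437762875/1012836555416 + 2140493 = 2211056819449822963/1012836555416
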